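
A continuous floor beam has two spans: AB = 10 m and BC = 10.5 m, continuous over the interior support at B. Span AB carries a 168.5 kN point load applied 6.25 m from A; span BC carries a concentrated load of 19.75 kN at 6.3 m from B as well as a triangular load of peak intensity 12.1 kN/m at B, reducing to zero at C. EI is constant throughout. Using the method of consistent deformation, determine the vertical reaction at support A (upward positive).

Release continuity at B by inserting a hinge; the redundant is the internal moment M_B. The primary structure is two simply-supported spans AB and BC.
End slopes at the hinge B, treating each span as simply supported:
  span AB: point load 168.5 at a = 6.25: Pab(L + a)/(6LEI) = 1070/EI
  span BC: point load 19.75 at a = 6.3: Pab(L + b)/(6LEI) = 121.9/EI
  span BC: triangular load, peak 12.1: w₀L³/(45EI) = 311.3/EI
  relative rotation θ_0 = (1070 + 433.2)/EI = 1503/EI
A unit hogging moment at B produces rotation L₁/(3EI) + L₂/(3EI) = 6.833/EI.
Slope continuity at B: θ_0 = M_B·6.833/EI, so M_B = 1503/6.833 = 219.9 kN·m (hogging).
Span AB, ΣM about A with M_B applied at B: R_B^{AB}·10 = 1053 + 219.9, so R_B^{AB} = 127.3 kN and R_A = 168.5 − 127.3 = 41.2 kN.

R_A = 41.2 kN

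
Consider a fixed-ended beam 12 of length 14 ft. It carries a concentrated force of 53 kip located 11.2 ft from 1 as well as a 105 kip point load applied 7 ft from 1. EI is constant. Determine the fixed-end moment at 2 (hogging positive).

Take the two fixed-end moments M_1, M_2 as redundants; the released structure is the simple span 12.
End rotations of the released simple span under the applied load (×1/EI):
  at 1: point load 53 at a = 11.2: Pab(L + b)/(6LEI) = 332.4/EI
  at 2: point load 53 at a = 11.2: Pab(L + a)/(6LEI) = 498.6/EI
  at 1: point load 105 at a = 7: Pab(L + b)/(6LEI) = 1286/EI
  at 2: point load 105 at a = 7: Pab(L + a)/(6LEI) = 1286/EI
  θ_10 = 1619/EI,  θ_20 = 1785/EI
Flexibility coefficients: a unit moment at one end gives L/(3EI) there and L/(6EI) at the far end, so f₁₁ = f₂₂ = 4.667/EI and f₁₂ = f₂₁ = 2.333/EI.
Compatibility — zero rotation at each built-in end:
  4.667 M_1 + 2.333 M_2 = 1619
  2.333 M_1 + 4.667 M_2 = 1785
Solving the pair gives M_1 = 207.5 kip·ft and M_2 = 278.7 kip·ft (hogging).

M_2 = 278.7 kip·ft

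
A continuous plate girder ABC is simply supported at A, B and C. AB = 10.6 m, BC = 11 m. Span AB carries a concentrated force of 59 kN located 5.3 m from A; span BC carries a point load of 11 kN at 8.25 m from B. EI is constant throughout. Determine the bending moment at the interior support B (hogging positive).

Release continuity at B by inserting a hinge; the redundant is the internal moment M_B. The primary structure is two simply-supported spans AB and BC.
Rotations at B on the released spans (each span's end-slope, ×1/EI):
  span AB: point load 59 at a = 5.3: Pab(L + a)/(6LEI) = 414.3/EI
  span BC: point load 11 at a = 8.25: Pab(L + b)/(6LEI) = 51.99/EI
  relative rotation θ_0 = (414.3 + 51.99)/EI = 466.3/EI
A unit hogging moment at B produces rotation L₁/(3EI) + L₂/(3EI) = 7.2/EI.
Compatibility: M_B·(L₁+L₂)/(3EI) = θ_0, giving M_B = 64.77 kN·m (hogging).

M_B = 64.77 kN·m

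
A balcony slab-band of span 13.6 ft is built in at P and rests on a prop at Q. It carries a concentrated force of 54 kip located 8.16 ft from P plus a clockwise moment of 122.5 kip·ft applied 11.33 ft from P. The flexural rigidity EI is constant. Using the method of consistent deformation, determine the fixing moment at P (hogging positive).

M_P = 67.25 kip·ft

Take the reaction at Q as the redundant and release it; the primary structure is a cantilever fixed at P.
Downward deflection at the released point Q due to the loads:
  point load 54 at a = 8.16: Pa²(3L − a)/(6EI) = 19560/EI
  clockwise couple 122.5 at a = 11.33: M₀a(2L − a)/(2EI) = 11013/EI
  δ_0 = 30573/EI
Tip deflection under a unit load at Q: L³/(3EI) = 838.5/EI.
Compatibility at Q: δ_0 − R_Q·δ_{QQ} = 0, so R_Q = 30573/838.5 = 36.46 kip.
Moment equilibrium about P: M_P = Σ(load moments about P) − R_Q·L = 563.1 − 36.46×13.6 = 67.25 kip·ft.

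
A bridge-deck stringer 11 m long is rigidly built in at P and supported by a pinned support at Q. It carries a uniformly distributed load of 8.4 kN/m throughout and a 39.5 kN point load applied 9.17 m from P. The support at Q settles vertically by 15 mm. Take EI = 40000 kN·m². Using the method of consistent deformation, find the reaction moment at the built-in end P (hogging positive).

Remove the prop at Q; the released (primary) structure is a cantilever built in at P.
Primary-structure tip deflection at Q by superposition:
  UDL 8.4: wL⁴/(8EI) = 15373/EI
  point load 39.5 at a = 9.17: Pa²(3L − a)/(6EI) = 13192/EI
  δ_0 = 28565/EI
Flexibility coefficient — unit upward force at Q: δ_{QQ} = L³/(3EI) = 443.7/EI.
With EI = 40000 kN·m²: δ_0 = 0.71412 m and δ_{QQ} = 0.011092 m/kN.
Compatibility — the beam at Q must follow the support down by 0.015 m: δ_0 − R_Q·δ_{QQ} = 0.015, so R_Q = (0.71412 − 0.015)/0.011092 = 63.03 kN.
Moment equilibrium about P: M_P = Σ(load moments about P) − R_Q·L = 870.4 − 63.03×11 = 177.1 kN·m.

M_P = 177.1 kN·m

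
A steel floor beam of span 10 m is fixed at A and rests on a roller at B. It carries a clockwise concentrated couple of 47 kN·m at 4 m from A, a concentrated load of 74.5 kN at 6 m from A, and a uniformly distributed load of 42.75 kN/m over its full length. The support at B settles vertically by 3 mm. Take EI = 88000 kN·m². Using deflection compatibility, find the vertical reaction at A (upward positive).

Choose R_B as the redundant. The primary structure is the cantilever fixed at A.
Primary-structure tip deflection at B by superposition:
  clockwise couple 47 at a = 4: M₀a(2L − a)/(2EI) = 1504/EI
  point load 74.5 at a = 6: Pa²(3L − a)/(6EI) = 10728/EI
  UDL 42.75: wL⁴/(8EI) = 53438/EI
  δ_0 = 65670/EI
Flexibility coefficient — unit upward force at B: δ_{BB} = L³/(3EI) = 333.3/EI.
With EI = 88000 kN·m²: δ_0 = 0.74624 m and δ_{BB} = 0.003788 m/kN.
Compatibility — the beam at B must follow the support down by 0.003 m: δ_0 − R_B·δ_{BB} = 0.003, so R_B = (0.74624 − 0.003)/0.003788 = 196.2 kN.
Vertical equilibrium: R_A = ΣP − R_B = 502 − 196.2 = 305.8 kN.

R_A = 305.8 kN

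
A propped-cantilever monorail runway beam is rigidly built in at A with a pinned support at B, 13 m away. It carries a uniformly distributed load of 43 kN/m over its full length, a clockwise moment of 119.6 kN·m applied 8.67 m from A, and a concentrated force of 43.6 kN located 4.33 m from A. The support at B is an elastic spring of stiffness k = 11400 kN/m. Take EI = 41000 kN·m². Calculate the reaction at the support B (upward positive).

R_B = 227.2 kN

Release the roller at B. Primary structure: cantilever fixed at A.
Deflection at B on the released cantilever, summing each load's contribution:
  UDL 43: wL⁴/(8EI) = 153515/EI
  clockwise couple 119.6 at a = 8.67: M₀a(2L − a)/(2EI) = 8985/EI
  point load 43.6 at a = 4.33: Pa²(3L − a)/(6EI) = 4724/EI
  δ_0 = 167224/EI
Tip deflection under a unit load at B: L³/(3EI) = 732.3/EI.
With EI = 41000 kN·m²: δ_0 = 4.0786 m and δ_{BB} = 0.017862 m/kN.
Compatibility — the spring shortens by R_B/k under the reaction it provides: δ_0 − R_B·δ_{BB} = R_B/k. With 1/k = 0.000088 m/kN, R_B = δ_0 / (δ_{BB} + 1/k) = 4.0786 / (0.017862 + 0.000088) = 227.2 kN.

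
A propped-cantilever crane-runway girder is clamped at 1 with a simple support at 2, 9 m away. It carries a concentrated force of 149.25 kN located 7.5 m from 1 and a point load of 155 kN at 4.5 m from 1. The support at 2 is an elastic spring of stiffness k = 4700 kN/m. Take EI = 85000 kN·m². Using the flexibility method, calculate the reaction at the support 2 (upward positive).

Release the roller at 2. Primary structure: cantilever fixed at 1.
Deflection at 2 on the released cantilever, summing each load's contribution:
  point load 149.25 at a = 7.5: Pa²(3L − a)/(6EI) = 27285/EI
  point load 155 at a = 4.5: Pa²(3L − a)/(6EI) = 11770/EI
  δ_0 = 39055/EI
Tip deflection under a unit load at 2: L³/(3EI) = 243/EI.
With EI = 85000 kN·m²: δ_0 = 0.45947 m and δ_{22} = 0.002859 m/kN.
Compatibility — the spring shortens by R_2/k under the reaction it provides: δ_0 − R_2·δ_{22} = R_2/k. With 1/k = 0.000213 m/kN, R_2 = δ_0 / (δ_{22} + 1/k) = 0.45947 / (0.002859 + 0.000213) = 149.6 kN.

R_2 = 149.6 kN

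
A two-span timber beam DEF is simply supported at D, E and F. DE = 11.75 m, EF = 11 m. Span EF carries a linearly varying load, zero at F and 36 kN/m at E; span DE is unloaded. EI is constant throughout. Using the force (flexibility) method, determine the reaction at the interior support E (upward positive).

R_E = 156.7 kN

Insert a hinge at E; M_E is the redundant, and each span becomes simply supported.
Discontinuity in slope at E on the released structure — sum the simple-span end rotations:
  span EF: triangular load, peak 36: w₀L³/(45EI) = 1065/EI
  relative rotation θ_0 = (0 + 1065)/EI = 1065/EI
A unit hogging moment at E produces rotation L₁/(3EI) + L₂/(3EI) = 7.583/EI.
Compatibility: M_E·(L₁+L₂)/(3EI) = θ_0, giving M_E = 140.4 kN·m (hogging).
Span DE, ΣM about D with M_E applied at E: R_E^{DE}·11.75 = 0 + 140.4, so R_E^{DE} = 11.95 kN and R_D = 0 − 11.95 = -11.95 kN.
Span EF, ΣM about F: R_E^{EF}·11 = 1452 + 140.4, so R_E^{EF} = 144.8 kN and R_F = 198 − 144.8 = 53.24 kN.
R_E = 11.95 + 144.8 = 156.7 kN.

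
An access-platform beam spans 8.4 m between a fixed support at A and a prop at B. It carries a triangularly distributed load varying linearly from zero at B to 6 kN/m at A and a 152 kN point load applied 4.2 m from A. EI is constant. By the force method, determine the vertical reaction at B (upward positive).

Choose R_B as the redundant. The primary structure is the cantilever fixed at A.
Deflection at B on the released cantilever, summing each load's contribution:
  triangular load, peak 6 at the fixed end: w₀L⁴/(30EI) = 995.7/EI
  point load 152 at a = 4.2: Pa²(3L − a)/(6EI) = 9384/EI
  δ_0 = 10380/EI
Flexibility coefficient — unit upward force at B: δ_{BB} = L³/(3EI) = 197.6/EI.
Compatibility at B: δ_0 − R_B·δ_{BB} = 0, so R_B = 10380/197.6 = 52.54 kN.

R_B = 52.54 kN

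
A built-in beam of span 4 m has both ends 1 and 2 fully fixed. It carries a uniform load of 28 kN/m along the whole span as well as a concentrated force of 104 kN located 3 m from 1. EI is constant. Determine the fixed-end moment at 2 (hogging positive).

Take the two fixed-end moments M_1, M_2 as redundants; the released structure is the simple span 12.
End rotations of the released simple span under the applied load (×1/EI):
  at 1: UDL 28: wL³/(24EI) = 74.67/EI
  at 2: UDL 28: wL³/(24EI) = 74.67/EI
  at 1: point load 104 at a = 3: Pab(L + b)/(6LEI) = 65/EI
  at 2: point load 104 at a = 3: Pab(L + a)/(6LEI) = 91/EI
  θ_10 = 139.7/EI,  θ_20 = 165.7/EI
Flexibility coefficients: a unit moment at one end gives L/(3EI) there and L/(6EI) at the far end, so f₁₁ = f₂₂ = 1.333/EI and f₁₂ = f₂₁ = 0.6667/EI.
Compatibility — zero rotation at each built-in end:
  1.333 M_1 + 0.6667 M_2 = 139.7
  0.6667 M_1 + 1.333 M_2 = 165.7
Solving the pair gives M_1 = 56.83 kN·m and M_2 = 95.83 kN·m (hogging).

M_2 = 95.83 kN·m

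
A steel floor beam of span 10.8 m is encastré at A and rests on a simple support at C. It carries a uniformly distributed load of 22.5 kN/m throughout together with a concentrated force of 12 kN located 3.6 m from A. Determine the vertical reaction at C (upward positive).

Choose R_C as the redundant. The primary structure is the cantilever fixed at A.
Primary-structure tip deflection at C by superposition:
  UDL 22.5: wL⁴/(8EI) = 38264/EI
  point load 12 at a = 3.6: Pa²(3L − a)/(6EI) = 746.5/EI
  δ_0 = 39010/EI
Flexibility coefficient — unit upward force at C: δ_{CC} = L³/(3EI) = 419.9/EI.
The prop prevents deflection at C: R_C = δ_0/δ_{CC} = 39010/419.9 = 92.9 kN.

R_C = 92.9 kN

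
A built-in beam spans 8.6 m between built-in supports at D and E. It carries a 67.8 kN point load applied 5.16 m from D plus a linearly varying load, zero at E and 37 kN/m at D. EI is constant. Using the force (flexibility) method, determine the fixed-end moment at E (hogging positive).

M_E = 175.2 kN·m

Take the two fixed-end moments M_D, M_E as redundants; the released structure is the simple span DE.
Simple-span end rotations at D and E under the given loads:
  at D: point load 67.8 at a = 5.16: Pab(L + b)/(6LEI) = 280.8/EI
  at E: point load 67.8 at a = 5.16: Pab(L + a)/(6LEI) = 320.9/EI
  at D: triangular load, peak 37: w₀L³/(45EI) = 523/EI
  at E: triangular load, peak 37: 7w₀L³/(360EI) = 457.6/EI
  θ_D0 = 803.8/EI,  θ_E0 = 778.5/EI
Flexibility coefficients: a unit moment at one end gives L/(3EI) there and L/(6EI) at the far end, so f₁₁ = f₂₂ = 2.867/EI and f₁₂ = f₂₁ = 1.433/EI.
Compatibility — zero rotation at each built-in end:
  2.867 M_D + 1.433 M_E = 803.8
  1.433 M_D + 2.867 M_E = 778.5
Solving the pair gives M_D = 192.8 kN·m and M_E = 175.2 kN·m (hogging).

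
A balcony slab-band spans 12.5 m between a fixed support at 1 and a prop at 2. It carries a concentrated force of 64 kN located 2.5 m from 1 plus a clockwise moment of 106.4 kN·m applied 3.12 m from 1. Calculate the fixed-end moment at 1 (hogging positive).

Remove the prop at 2; the released (primary) structure is a cantilever built in at 1.
Primary-structure tip deflection at 2 by superposition:
  point load 64 at a = 2.5: Pa²(3L − a)/(6EI) = 2333/EI
  clockwise couple 106.4 at a = 3.12: M₀a(2L − a)/(2EI) = 3632/EI
  δ_0 = 5965/EI
Flexibility coefficient — unit upward force at 2: δ_{22} = L³/(3EI) = 651/EI.
The prop prevents deflection at 2: R_2 = δ_0/δ_{22} = 5965/651 = 9.162 kN.
Moment equilibrium about 1: M_1 = Σ(load moments about 1) − R_2·L = 266.4 − 9.162×12.5 = 151.9 kN·m.

M_1 = 151.9 kN·m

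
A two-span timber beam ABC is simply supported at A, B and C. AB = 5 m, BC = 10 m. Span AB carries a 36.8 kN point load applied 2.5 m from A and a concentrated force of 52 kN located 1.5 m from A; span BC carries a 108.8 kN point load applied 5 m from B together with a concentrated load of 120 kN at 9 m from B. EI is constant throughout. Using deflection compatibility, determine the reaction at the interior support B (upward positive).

Insert a hinge at B; M_B is the redundant, and each span becomes simply supported.
Rotations at B on the released spans (each span's end-slope, ×1/EI):
  span AB: point load 36.8 at a = 2.5: Pab(L + a)/(6LEI) = 57.5/EI
  span AB: point load 52 at a = 1.5: Pab(L + a)/(6LEI) = 59.15/EI
  span BC: point load 108.8 at a = 5: Pab(L + b)/(6LEI) = 680/EI
  span BC: point load 120 at a = 9: Pab(L + b)/(6LEI) = 198/EI
  relative rotation θ_0 = (116.7 + 878)/EI = 994.6/EI
A unit hogging moment at B produces rotation L₁/(3EI) + L₂/(3EI) = 5/EI.
Slope continuity at B: θ_0 = M_B·5/EI, so M_B = 994.6/5 = 198.9 kN·m (hogging).
Span AB, ΣM about A with M_B applied at B: R_B^{AB}·5 = 170 + 198.9, so R_B^{AB} = 73.79 kN and R_A = 88.8 − 73.79 = 15.01 kN.
Span BC, ΣM about C: R_B^{BC}·10 = 664 + 198.9, so R_B^{BC} = 86.29 kN and R_C = 228.8 − 86.29 = 142.5 kN.
R_B = 73.79 + 86.29 = 160.1 kN.

R_B = 160.1 kN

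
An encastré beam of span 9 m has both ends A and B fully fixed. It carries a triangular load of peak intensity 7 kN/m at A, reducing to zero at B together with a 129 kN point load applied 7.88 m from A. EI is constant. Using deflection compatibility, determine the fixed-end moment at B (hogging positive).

M_B = 129.7 kN·m

Release both end moments; the primary structure is a simply-supported span AB with redundants M_A and M_B.
Simple-span end rotations at A and B under the given loads:
  at A: triangular load, peak 7: w₀L³/(45EI) = 113.4/EI
  at B: triangular load, peak 7: 7w₀L³/(360EI) = 99.22/EI
  at A: point load 129 at a = 7.88: Pab(L + b)/(6LEI) = 213.4/EI
  at B: point load 129 at a = 7.88: Pab(L + a)/(6LEI) = 355.9/EI
  θ_A0 = 326.8/EI,  θ_B0 = 455.1/EI
Flexibility coefficients: a unit moment at one end gives L/(3EI) there and L/(6EI) at the far end, so f₁₁ = f₂₂ = 3/EI and f₁₂ = f₂₁ = 1.5/EI.
Compatibility — zero rotation at each built-in end:
  3 M_A + 1.5 M_B = 326.8
  1.5 M_A + 3 M_B = 455.1
Solving the pair gives M_A = 44.09 kN·m and M_B = 129.7 kN·m (hogging).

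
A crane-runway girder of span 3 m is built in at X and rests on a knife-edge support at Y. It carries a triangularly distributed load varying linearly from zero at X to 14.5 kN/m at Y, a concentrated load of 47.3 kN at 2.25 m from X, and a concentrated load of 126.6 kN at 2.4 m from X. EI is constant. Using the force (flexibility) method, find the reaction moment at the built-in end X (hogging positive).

Take the reaction at Y as the redundant and release it; the primary structure is a cantilever fixed at X.
Free-end deflection of the primary structure under the applied loading (downward +):
  triangular load, peak 14.5 at the free end: 11w₀L⁴/(120EI) = 107.7/EI
  point load 47.3 at a = 2.25: Pa²(3L − a)/(6EI) = 269.4/EI
  point load 126.6 at a = 2.4: Pa²(3L − a)/(6EI) = 802.1/EI
  δ_0 = 1179/EI
Flexibility coefficient — unit upward force at Y: δ_{YY} = L³/(3EI) = 9/EI.
Compatibility at Y: δ_0 − R_Y·δ_{YY} = 0, so R_Y = 1179/9 = 131 kN.
Moment equilibrium about X: M_X = Σ(load moments about X) − R_Y·L = 453.8 − 131×3 = 60.7 kN·m.

M_X = 60.7 kN·m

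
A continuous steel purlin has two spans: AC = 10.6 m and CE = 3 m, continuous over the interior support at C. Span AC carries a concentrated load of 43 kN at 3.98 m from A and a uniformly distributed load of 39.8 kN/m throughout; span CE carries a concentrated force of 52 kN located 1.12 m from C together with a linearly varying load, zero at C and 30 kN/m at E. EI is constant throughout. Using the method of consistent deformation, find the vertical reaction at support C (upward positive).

R_C = 489.8 kN

Take M_C as the redundant. Released structure: two simple spans AC and CE with a hinge at C.
Discontinuity in slope at C on the released structure — sum the simple-span end rotations:
  span AC: point load 43 at a = 3.98: Pab(L + a)/(6LEI) = 259.7/EI
  span AC: UDL 39.8: wL³/(24EI) = 1975/EI
  span CE: point load 52 at a = 1.12: Pab(L + b)/(6LEI) = 29.68/EI
  span CE: triangular load, peak 30: 7w₀L³/(360EI) = 15.75/EI
  relative rotation θ_0 = (2235 + 45.43)/EI = 2280/EI
A unit hogging moment at C produces rotation L₁/(3EI) + L₂/(3EI) = 4.533/EI.
Compatibility: M_C·(L₁+L₂)/(3EI) = θ_0, giving M_C = 503 kN·m (hogging).
Span AC, ΣM about A with M_C applied at C: R_C^{AC}·10.6 = 2407 + 503, so R_C^{AC} = 274.5 kN and R_A = 464.9 − 274.5 = 190.3 kN.
Span CE, ΣM about E: R_C^{CE}·3 = 142.8 + 503, so R_C^{CE} = 215.3 kN and R_E = 97 − 215.3 = -118.3 kN.
R_C = 274.5 + 215.3 = 489.8 kN.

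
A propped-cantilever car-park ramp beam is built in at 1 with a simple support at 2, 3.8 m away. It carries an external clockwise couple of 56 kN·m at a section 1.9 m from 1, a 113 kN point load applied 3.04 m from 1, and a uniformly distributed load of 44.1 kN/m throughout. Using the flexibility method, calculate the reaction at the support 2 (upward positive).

R_2 = 159 kN

Release the roller at 2. Primary structure: cantilever fixed at 1.
Downward deflection at the released point 2 due to the loads:
  clockwise couple 56 at a = 1.9: M₀a(2L − a)/(2EI) = 303.2/EI
  point load 113 at a = 3.04: Pa²(3L − a)/(6EI) = 1455/EI
  UDL 44.1: wL⁴/(8EI) = 1149/EI
  δ_0 = 2908/EI
Flexibility coefficient — unit upward force at 2: δ_{22} = L³/(3EI) = 18.29/EI.
Compatibility at 2: δ_0 − R_2·δ_{22} = 0, so R_2 = 2908/18.29 = 159 kN.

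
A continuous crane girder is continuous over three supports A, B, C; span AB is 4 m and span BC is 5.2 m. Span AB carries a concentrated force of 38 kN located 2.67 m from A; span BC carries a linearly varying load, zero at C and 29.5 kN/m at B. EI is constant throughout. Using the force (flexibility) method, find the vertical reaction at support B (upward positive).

R_B = 95.2 kN

Take M_B as the redundant. Released structure: two simple spans AB and BC with a hinge at B.
End slopes at the hinge B, treating each span as simply supported:
  span AB: point load 38 at a = 2.67: Pab(L + a)/(6LEI) = 37.5/EI
  span BC: triangular load, peak 29.5: w₀L³/(45EI) = 92.18/EI
  relative rotation θ_0 = (37.5 + 92.18)/EI = 129.7/EI
A unit hogging moment at B produces rotation L₁/(3EI) + L₂/(3EI) = 3.067/EI.
Compatibility: M_B·(L₁+L₂)/(3EI) = θ_0, giving M_B = 42.29 kN·m (hogging).
Span AB, ΣM about A with M_B applied at B: R_B^{AB}·4 = 101.5 + 42.29, so R_B^{AB} = 35.94 kN and R_A = 38 − 35.94 = 2.063 kN.
Span BC, ΣM about C: R_B^{BC}·5.2 = 265.9 + 42.29, so R_B^{BC} = 59.27 kN and R_C = 76.7 − 59.27 = 17.43 kN.
R_B = 35.94 + 59.27 = 95.2 kN.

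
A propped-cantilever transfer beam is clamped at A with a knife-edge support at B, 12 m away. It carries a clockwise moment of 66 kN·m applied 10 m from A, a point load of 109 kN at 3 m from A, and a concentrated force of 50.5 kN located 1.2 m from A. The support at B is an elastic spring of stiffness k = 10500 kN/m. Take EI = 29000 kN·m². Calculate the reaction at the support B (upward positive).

R_B = 18.03 kN

Remove the prop at B; the released (primary) structure is a cantilever built in at A.
Deflection at B on the released cantilever, summing each load's contribution:
  clockwise couple 66 at a = 10: M₀a(2L − a)/(2EI) = 4620/EI
  point load 109 at a = 3: Pa²(3L − a)/(6EI) = 5396/EI
  point load 50.5 at a = 1.2: Pa²(3L − a)/(6EI) = 421.8/EI
  δ_0 = 10437/EI
Flexibility coefficient — unit upward force at B: δ_{BB} = L³/(3EI) = 576/EI.
With EI = 29000 kN·m²: δ_0 = 0.35991 m and δ_{BB} = 0.019862 m/kN.
Compatibility — the spring shortens by R_B/k under the reaction it provides: δ_0 − R_B·δ_{BB} = R_B/k. With 1/k = 0.000095 m/kN, R_B = δ_0 / (δ_{BB} + 1/k) = 0.35991 / (0.019862 + 0.000095) = 18.03 kN.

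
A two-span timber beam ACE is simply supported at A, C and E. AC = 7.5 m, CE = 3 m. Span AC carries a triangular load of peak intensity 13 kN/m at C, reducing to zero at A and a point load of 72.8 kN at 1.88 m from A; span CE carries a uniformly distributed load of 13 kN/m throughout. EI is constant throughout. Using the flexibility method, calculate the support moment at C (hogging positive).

Release continuity at C by inserting a hinge; the redundant is the internal moment M_C. The primary structure is two simply-supported spans AC and CE.
End slopes at the hinge C, treating each span as simply supported:
  span AC: triangular load, peak 13: w₀L³/(45EI) = 121.9/EI
  span AC: point load 72.8 at a = 1.88: Pab(L + a)/(6LEI) = 160.3/EI
  span CE: UDL 13: wL³/(24EI) = 14.62/EI
  relative rotation θ_0 = (282.2 + 14.62)/EI = 296.8/EI
A unit hogging moment at C produces rotation L₁/(3EI) + L₂/(3EI) = 3.5/EI.
Slope continuity at C: θ_0 = M_C·3.5/EI, so M_C = 296.8/3.5 = 84.81 kN·m (hogging).

M_C = 84.81 kN·m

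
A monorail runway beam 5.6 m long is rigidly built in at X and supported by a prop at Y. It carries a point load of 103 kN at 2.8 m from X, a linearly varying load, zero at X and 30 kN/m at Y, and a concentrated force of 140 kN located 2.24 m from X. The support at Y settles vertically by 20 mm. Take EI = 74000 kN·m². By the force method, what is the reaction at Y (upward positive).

R_Y = 82.23 kN

Choose R_Y as the redundant. The primary structure is the cantilever fixed at X.
Downward deflection at the released point Y due to the loads:
  point load 103 at a = 2.8: Pa²(3L − a)/(6EI) = 1884/EI
  triangular load, peak 30 at the free end: 11w₀L⁴/(120EI) = 2704/EI
  point load 140 at a = 2.24: Pa²(3L − a)/(6EI) = 1705/EI
  δ_0 = 6293/EI
Flexibility coefficient — unit upward force at Y: δ_{YY} = L³/(3EI) = 58.54/EI.
With EI = 74000 kN·m²: δ_0 = 0.085045 m and δ_{YY} = 0.000791 m/kN.
Compatibility — the beam at Y must follow the support down by 0.02 m: δ_0 − R_Y·δ_{YY} = 0.02, so R_Y = (0.085045 − 0.02)/0.000791 = 82.23 kN.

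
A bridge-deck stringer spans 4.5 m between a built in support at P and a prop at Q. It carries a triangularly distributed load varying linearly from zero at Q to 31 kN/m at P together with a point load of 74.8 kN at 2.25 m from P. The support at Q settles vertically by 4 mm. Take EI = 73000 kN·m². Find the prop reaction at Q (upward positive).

Remove the prop at Q; the released (primary) structure is a cantilever built in at P.
Downward deflection at the released point Q due to the loads:
  triangular load, peak 31 at the fixed end: w₀L⁴/(30EI) = 423.7/EI
  point load 74.8 at a = 2.25: Pa²(3L − a)/(6EI) = 710/EI
  δ_0 = 1134/EI
Flexibility coefficient — unit upward force at Q: δ_{QQ} = L³/(3EI) = 30.38/EI.
With EI = 73000 kN·m²: δ_0 = 0.015531 m and δ_{QQ} = 0.000416 m/kN.
Compatibility — the beam at Q must follow the support down by 0.004 m: δ_0 − R_Q·δ_{QQ} = 0.004, so R_Q = (0.015531 − 0.004)/0.000416 = 27.71 kN.

R_Q = 27.71 kN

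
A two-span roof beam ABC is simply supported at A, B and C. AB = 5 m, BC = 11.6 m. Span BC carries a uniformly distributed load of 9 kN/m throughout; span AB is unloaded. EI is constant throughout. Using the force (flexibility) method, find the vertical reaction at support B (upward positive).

R_B = 82.48 kN

Insert a hinge at B; M_B is the redundant, and each span becomes simply supported.
End slopes at the hinge B, treating each span as simply supported:
  span BC: UDL 9: wL³/(24EI) = 585.3/EI
  relative rotation θ_0 = (0 + 585.3)/EI = 585.3/EI
A unit hogging moment at B produces rotation L₁/(3EI) + L₂/(3EI) = 5.533/EI.
Slope continuity at B: θ_0 = M_B·5.533/EI, so M_B = 585.3/5.533 = 105.8 kN·m (hogging).
Span AB, ΣM about A with M_B applied at B: R_B^{AB}·5 = 0 + 105.8, so R_B^{AB} = 21.16 kN and R_A = 0 − 21.16 = -21.16 kN.
Span BC, ΣM about C: R_B^{BC}·11.6 = 605.5 + 105.8, so R_B^{BC} = 61.32 kN and R_C = 104.4 − 61.32 = 43.08 kN.
R_B = 21.16 + 61.32 = 82.48 kN.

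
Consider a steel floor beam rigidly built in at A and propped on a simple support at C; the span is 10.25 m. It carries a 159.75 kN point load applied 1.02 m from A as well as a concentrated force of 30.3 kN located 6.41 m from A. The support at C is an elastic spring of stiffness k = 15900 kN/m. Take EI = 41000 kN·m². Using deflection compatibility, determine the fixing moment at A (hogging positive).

Remove the prop at C; the released (primary) structure is a cantilever built in at A.
Free-end deflection of the primary structure under the applied loading (downward +):
  point load 159.75 at a = 1.02: Pa²(3L − a)/(6EI) = 823.5/EI
  point load 30.3 at a = 6.41: Pa²(3L − a)/(6EI) = 5050/EI
  δ_0 = 5874/EI
Tip deflection under a unit load at C: L³/(3EI) = 359/EI.
With EI = 41000 kN·m²: δ_0 = 0.14327 m and δ_{CC} = 0.008755 m/kN.
Compatibility — the spring shortens by R_C/k under the reaction it provides: δ_0 − R_C·δ_{CC} = R_C/k. With 1/k = 0.000063 m/kN, R_C = δ_0 / (δ_{CC} + 1/k) = 0.14327 / (0.008755 + 0.000063) = 16.25 kN.
Moment equilibrium about A: M_A = Σ(load moments about A) − R_C·L = 357.2 − 16.25×10.25 = 190.6 kN·m.

M_A = 190.6 kN·m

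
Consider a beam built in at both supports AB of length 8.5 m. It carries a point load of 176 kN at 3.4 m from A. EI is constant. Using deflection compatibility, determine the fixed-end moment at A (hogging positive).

M_A = 215.4 kN·m

Release both end moments; the primary structure is a simply-supported span AB with redundants M_A and M_B.
End rotations of the released simple span under the applied load (×1/EI):
  at A: point load 176 at a = 3.4: Pab(L + b)/(6LEI) = 813.8/EI
  at B: point load 176 at a = 3.4: Pab(L + a)/(6LEI) = 712.1/EI
  θ_A0 = 813.8/EI,  θ_B0 = 712.1/EI
Flexibility coefficients: a unit moment at one end gives L/(3EI) there and L/(6EI) at the far end, so f₁₁ = f₂₂ = 2.833/EI and f₁₂ = f₂₁ = 1.417/EI.
Compatibility — zero rotation at each built-in end:
  2.833 M_A + 1.417 M_B = 813.8
  1.417 M_A + 2.833 M_B = 712.1
Solving the pair gives M_A = 215.4 kN·m and M_B = 143.6 kN·m (hogging).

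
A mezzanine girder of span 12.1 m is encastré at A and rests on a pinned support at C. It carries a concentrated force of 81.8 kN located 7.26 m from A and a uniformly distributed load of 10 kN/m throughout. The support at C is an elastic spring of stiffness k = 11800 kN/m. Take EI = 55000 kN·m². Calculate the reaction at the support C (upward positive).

Take the reaction at C as the redundant and release it; the primary structure is a cantilever fixed at A.
Primary-structure tip deflection at C by superposition:
  point load 81.8 at a = 7.26: Pa²(3L − a)/(6EI) = 20868/EI
  UDL 10: wL⁴/(8EI) = 26795/EI
  δ_0 = 47662/EI
Flexibility coefficient — unit upward force at C: δ_{CC} = L³/(3EI) = 590.5/EI.
With EI = 55000 kN·m²: δ_0 = 0.86659 m and δ_{CC} = 0.010737 m/kN.
Compatibility — the spring shortens by R_C/k under the reaction it provides: δ_0 − R_C·δ_{CC} = R_C/k. With 1/k = 0.000085 m/kN, R_C = δ_0 / (δ_{CC} + 1/k) = 0.86659 / (0.010737 + 0.000085) = 80.08 kN.

R_C = 80.08 kN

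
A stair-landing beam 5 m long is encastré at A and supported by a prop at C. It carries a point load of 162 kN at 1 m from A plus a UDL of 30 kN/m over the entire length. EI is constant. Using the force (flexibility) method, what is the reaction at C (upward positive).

R_C = 65.32 kN

Release the roller at C. Primary structure: cantilever fixed at A.
Downward deflection at the released point C due to the loads:
  point load 162 at a = 1: Pa²(3L − a)/(6EI) = 378/EI
  UDL 30: wL⁴/(8EI) = 2344/EI
  δ_0 = 2722/EI
Tip deflection under a unit load at C: L³/(3EI) = 41.67/EI.
The prop prevents deflection at C: R_C = δ_0/δ_{CC} = 2722/41.67 = 65.32 kN.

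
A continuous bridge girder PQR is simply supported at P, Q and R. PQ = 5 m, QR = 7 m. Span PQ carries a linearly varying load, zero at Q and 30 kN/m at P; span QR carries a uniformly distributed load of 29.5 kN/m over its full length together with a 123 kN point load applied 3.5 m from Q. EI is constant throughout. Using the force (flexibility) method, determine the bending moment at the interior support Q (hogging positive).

M_Q = 217.8 kN·m

Take M_Q as the redundant. Released structure: two simple spans PQ and QR with a hinge at Q.
Discontinuity in slope at Q on the released structure — sum the simple-span end rotations:
  span PQ: triangular load, peak 30: 7w₀L³/(360EI) = 72.92/EI
  span QR: UDL 29.5: wL³/(24EI) = 421.6/EI
  span QR: point load 123 at a = 3.5: Pab(L + b)/(6LEI) = 376.7/EI
  relative rotation θ_0 = (72.92 + 798.3)/EI = 871.2/EI
A unit hogging moment at Q produces rotation L₁/(3EI) + L₂/(3EI) = 4/EI.
Slope continuity at Q: θ_0 = M_Q·4/EI, so M_Q = 871.2/4 = 217.8 kN·m (hogging).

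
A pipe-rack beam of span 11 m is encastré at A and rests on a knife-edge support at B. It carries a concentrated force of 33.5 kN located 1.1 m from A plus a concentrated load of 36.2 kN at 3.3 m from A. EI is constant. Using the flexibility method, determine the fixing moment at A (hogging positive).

Release the roller at B. Primary structure: cantilever fixed at A.
Primary-structure tip deflection at B by superposition:
  point load 33.5 at a = 1.1: Pa²(3L − a)/(6EI) = 215.5/EI
  point load 36.2 at a = 3.3: Pa²(3L − a)/(6EI) = 1951/EI
  δ_0 = 2167/EI
Flexibility coefficient — unit upward force at B: δ_{BB} = L³/(3EI) = 443.7/EI.
The prop prevents deflection at B: R_B = δ_0/δ_{BB} = 2167/443.7 = 4.884 kN.
Moment equilibrium about A: M_A = Σ(load moments about A) − R_B·L = 156.3 − 4.884×11 = 102.6 kN·m.

M_A = 102.6 kN·m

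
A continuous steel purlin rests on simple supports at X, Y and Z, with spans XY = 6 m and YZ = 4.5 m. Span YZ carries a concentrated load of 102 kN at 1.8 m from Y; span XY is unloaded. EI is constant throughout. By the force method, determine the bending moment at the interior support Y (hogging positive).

M_Y = 37.77 kN·m

Insert a hinge at Y; M_Y is the redundant, and each span becomes simply supported.
End slopes at the hinge Y, treating each span as simply supported:
  span YZ: point load 102 at a = 1.8: Pab(L + b)/(6LEI) = 132.2/EI
  relative rotation θ_0 = (0 + 132.2)/EI = 132.2/EI
A unit hogging moment at Y produces rotation L₁/(3EI) + L₂/(3EI) = 3.5/EI.
Compatibility: M_Y·(L₁+L₂)/(3EI) = θ_0, giving M_Y = 37.77 kN·m (hogging).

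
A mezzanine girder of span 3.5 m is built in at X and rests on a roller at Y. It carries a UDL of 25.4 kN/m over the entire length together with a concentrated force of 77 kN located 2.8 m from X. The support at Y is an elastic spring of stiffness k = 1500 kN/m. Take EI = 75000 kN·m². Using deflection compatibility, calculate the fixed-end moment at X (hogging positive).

M_X = 303.1 kN·m

Remove the prop at Y; the released (primary) structure is a cantilever built in at X.
Primary-structure tip deflection at Y by superposition:
  UDL 25.4: wL⁴/(8EI) = 476.4/EI
  point load 77 at a = 2.8: Pa²(3L − a)/(6EI) = 774.7/EI
  δ_0 = 1251/EI
Tip deflection under a unit load at Y: L³/(3EI) = 14.29/EI.
With EI = 75000 kN·m²: δ_0 = 0.016682 m and δ_{YY} = 0.000191 m/kN.
Compatibility — the spring shortens by R_Y/k under the reaction it provides: δ_0 − R_Y·δ_{YY} = R_Y/k. With 1/k = 0.000667 m/kN, R_Y = δ_0 / (δ_{YY} + 1/k) = 0.016682 / (0.000191 + 0.000667) = 19.46 kN.
Moment equilibrium about X: M_X = Σ(load moments about X) − R_Y·L = 371.2 − 19.46×3.5 = 303.1 kN·m.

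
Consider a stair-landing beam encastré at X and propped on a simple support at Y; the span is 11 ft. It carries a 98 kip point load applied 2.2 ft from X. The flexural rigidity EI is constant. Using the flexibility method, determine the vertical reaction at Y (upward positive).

Choose R_Y as the redundant. The primary structure is the cantilever fixed at X.
Downward deflection at the released point Y due to the loads:
  point load 98 at a = 2.2: Pa²(3L − a)/(6EI) = 2435/EI
Flexibility coefficient — unit upward force at Y: δ_{YY} = L³/(3EI) = 443.7/EI.
Compatibility at Y: δ_0 − R_Y·δ_{YY} = 0, so R_Y = 2435/443.7 = 5.488 kip.

R_Y = 5.488 kip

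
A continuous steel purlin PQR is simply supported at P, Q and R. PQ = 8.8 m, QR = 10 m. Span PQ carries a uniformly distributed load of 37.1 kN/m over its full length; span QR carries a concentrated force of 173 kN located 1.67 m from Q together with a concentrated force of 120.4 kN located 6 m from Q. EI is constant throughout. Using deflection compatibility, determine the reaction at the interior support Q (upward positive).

Release continuity at Q by inserting a hinge; the redundant is the internal moment M_Q. The primary structure is two simply-supported spans PQ and QR.
End slopes at the hinge Q, treating each span as simply supported:
  span PQ: UDL 37.1: wL³/(24EI) = 1053/EI
  span QR: point load 173 at a = 1.67: Pab(L + b)/(6LEI) = 735.2/EI
  span QR: point load 120.4 at a = 6: Pab(L + b)/(6LEI) = 674.2/EI
  relative rotation θ_0 = (1053 + 1409)/EI = 2463/EI
A unit hogging moment at Q produces rotation L₁/(3EI) + L₂/(3EI) = 6.267/EI.
Compatibility: M_Q·(L₁+L₂)/(3EI) = θ_0, giving M_Q = 393 kN·m (hogging).
Span PQ, ΣM about P with M_Q applied at Q: R_Q^{PQ}·8.8 = 1437 + 393, so R_Q^{PQ} = 207.9 kN and R_P = 326.5 − 207.9 = 118.6 kN.
Span QR, ΣM about R: R_Q^{QR}·10 = 1923 + 393, so R_Q^{QR} = 231.6 kN and R_R = 293.4 − 231.6 = 61.83 kN.
R_Q = 207.9 + 231.6 = 439.5 kN.

R_Q = 439.5 kN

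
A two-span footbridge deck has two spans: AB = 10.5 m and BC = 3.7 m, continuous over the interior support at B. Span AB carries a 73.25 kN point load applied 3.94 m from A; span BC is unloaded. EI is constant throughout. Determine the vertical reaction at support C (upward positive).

R_C = -24.78 kN

Take M_B as the redundant. Released structure: two simple spans AB and BC with a hinge at B.
End slopes at the hinge B, treating each span as simply supported:
  span AB: point load 73.25 at a = 3.94: Pab(L + a)/(6LEI) = 433.9/EI
  relative rotation θ_0 = (433.9 + 0)/EI = 433.9/EI
A unit hogging moment at B produces rotation L₁/(3EI) + L₂/(3EI) = 4.733/EI.
Slope continuity at B: θ_0 = M_B·4.733/EI, so M_B = 433.9/4.733 = 91.68 kN·m (hogging).
Span BC, ΣM about C: R_B^{BC}·3.7 = 0 + 91.68, so R_B^{BC} = 24.78 kN and R_C = 0 − 24.78 = -24.78 kN.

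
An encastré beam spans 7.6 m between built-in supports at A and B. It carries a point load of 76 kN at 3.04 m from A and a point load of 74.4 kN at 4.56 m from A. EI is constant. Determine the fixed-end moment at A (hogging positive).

Release both end moments; the primary structure is a simply-supported span AB with redundants M_A and M_B.
On the primary (simply-supported) span, the end slopes from the loading are:
  at A: point load 76 at a = 3.04: Pab(L + b)/(6LEI) = 280.9/EI
  at B: point load 76 at a = 3.04: Pab(L + a)/(6LEI) = 245.8/EI
  at A: point load 74.4 at a = 4.56: Pab(L + b)/(6LEI) = 240.7/EI
  at B: point load 74.4 at a = 4.56: Pab(L + a)/(6LEI) = 275/EI
  θ_A0 = 521.6/EI,  θ_B0 = 520.9/EI
Flexibility coefficients: a unit moment at one end gives L/(3EI) there and L/(6EI) at the far end, so f₁₁ = f₂₂ = 2.533/EI and f₁₂ = f₂₁ = 1.267/EI.
Compatibility — zero rotation at each built-in end:
  2.533 M_A + 1.267 M_B = 521.6
  1.267 M_A + 2.533 M_B = 520.9
Solving the pair gives M_A = 137.5 kN·m and M_B = 136.9 kN·m (hogging).

M_A = 137.5 kN·m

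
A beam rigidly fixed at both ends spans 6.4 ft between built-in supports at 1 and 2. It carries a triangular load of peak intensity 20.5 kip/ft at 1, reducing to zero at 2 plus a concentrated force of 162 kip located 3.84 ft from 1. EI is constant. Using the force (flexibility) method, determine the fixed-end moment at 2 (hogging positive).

Take the two fixed-end moments M_1, M_2 as redundants; the released structure is the simple span 12.
End rotations of the released simple span under the applied load (×1/EI):
  at 1: triangular load, peak 20.5: w₀L³/(45EI) = 119.4/EI
  at 2: triangular load, peak 20.5: 7w₀L³/(360EI) = 104.5/EI
  at 1: point load 162 at a = 3.84: Pab(L + b)/(6LEI) = 371.6/EI
  at 2: point load 162 at a = 3.84: Pab(L + a)/(6LEI) = 424.7/EI
  θ_10 = 491/EI,  θ_20 = 529.2/EI
Flexibility coefficients: a unit moment at one end gives L/(3EI) there and L/(6EI) at the far end, so f₁₁ = f₂₂ = 2.133/EI and f₁₂ = f₂₁ = 1.067/EI.
Compatibility — zero rotation at each built-in end:
  2.133 M_1 + 1.067 M_2 = 491
  1.067 M_1 + 2.133 M_2 = 529.2
Solving the pair gives M_1 = 141.5 kip·ft and M_2 = 177.3 kip·ft (hogging).

M_2 = 177.3 kip·ft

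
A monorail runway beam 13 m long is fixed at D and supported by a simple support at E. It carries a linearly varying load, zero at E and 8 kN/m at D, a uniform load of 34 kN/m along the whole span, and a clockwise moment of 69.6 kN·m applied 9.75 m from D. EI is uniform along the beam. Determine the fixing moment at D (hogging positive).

Take the reaction at E as the redundant and release it; the primary structure is a cantilever fixed at D.
Deflection at E on the released cantilever, summing each load's contribution:
  triangular load, peak 8 at the fixed end: w₀L⁴/(30EI) = 7616/EI
  UDL 34: wL⁴/(8EI) = 121384/EI
  clockwise couple 69.6 at a = 9.75: M₀a(2L − a)/(2EI) = 5514/EI
  δ_0 = 134514/EI
Tip deflection under a unit load at E: L³/(3EI) = 732.3/EI.
Compatibility at E: δ_0 − R_E·δ_{EE} = 0, so R_E = 134514/732.3 = 183.7 kN.
Moment equilibrium about D: M_D = Σ(load moments about D) − R_E·L = 3168 − 183.7×13 = 780.1 kN·m.

M_D = 780.1 kN·m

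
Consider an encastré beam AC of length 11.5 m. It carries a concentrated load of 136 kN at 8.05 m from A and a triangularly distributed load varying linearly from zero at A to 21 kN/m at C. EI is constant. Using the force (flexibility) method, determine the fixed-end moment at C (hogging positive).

M_C = 368.8 kN·m

Take the two fixed-end moments M_A, M_C as redundants; the released structure is the simple span AC.
On the primary (simply-supported) span, the end slopes from the loading are:
  at A: point load 136 at a = 8.05: Pab(L + b)/(6LEI) = 818.4/EI
  at C: point load 136 at a = 8.05: Pab(L + a)/(6LEI) = 1070/EI
  at A: triangular load, peak 21: 7w₀L³/(360EI) = 621/EI
  at C: triangular load, peak 21: w₀L³/(45EI) = 709.7/EI
  θ_A0 = 1439/EI,  θ_C0 = 1780/EI
Flexibility coefficients: a unit moment at one end gives L/(3EI) there and L/(6EI) at the far end, so f₁₁ = f₂₂ = 3.833/EI and f₁₂ = f₂₁ = 1.917/EI.
Compatibility — zero rotation at each built-in end:
  3.833 M_A + 1.917 M_C = 1439
  1.917 M_A + 3.833 M_C = 1780
Solving the pair gives M_A = 191.1 kN·m and M_C = 368.8 kN·m (hogging).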